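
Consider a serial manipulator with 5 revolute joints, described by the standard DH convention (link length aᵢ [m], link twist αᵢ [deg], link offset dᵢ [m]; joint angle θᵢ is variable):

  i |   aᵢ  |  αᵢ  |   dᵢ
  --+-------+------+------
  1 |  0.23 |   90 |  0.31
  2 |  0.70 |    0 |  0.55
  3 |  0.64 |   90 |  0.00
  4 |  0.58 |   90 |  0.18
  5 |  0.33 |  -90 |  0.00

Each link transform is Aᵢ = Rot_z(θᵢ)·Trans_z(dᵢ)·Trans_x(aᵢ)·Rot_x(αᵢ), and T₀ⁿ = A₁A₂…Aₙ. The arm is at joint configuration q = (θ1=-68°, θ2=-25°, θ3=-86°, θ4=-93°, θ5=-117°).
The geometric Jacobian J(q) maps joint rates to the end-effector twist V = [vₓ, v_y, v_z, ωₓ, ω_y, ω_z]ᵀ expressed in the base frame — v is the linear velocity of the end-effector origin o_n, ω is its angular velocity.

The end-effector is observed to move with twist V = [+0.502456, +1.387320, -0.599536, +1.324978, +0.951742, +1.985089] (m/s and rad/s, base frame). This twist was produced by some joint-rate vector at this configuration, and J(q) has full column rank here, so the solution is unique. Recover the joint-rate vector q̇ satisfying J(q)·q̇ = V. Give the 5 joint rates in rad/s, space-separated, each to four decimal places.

0.9790 -0.7340 -0.8930 0.7210 0.8020

o_n = [0.1692, -0.7401, -0.6032]
J₁: ẑ×o_n = [0.7401, 0.1692, -0.0000], ω = ẑ
J2: z=[-0.9272, -0.3746, 0.0000] o=[0.0862, -0.2133, 0.3100] → [0.3421, -0.8467, 0.5196, -0.9272, -0.3746, 0.0000]
J3: z=[-0.9272, -0.3746, 0.0000] o=[-0.1861, -1.0075, 0.0142] → [0.2313, -0.5724, -0.1148, -0.9272, -0.3746, 0.0000]
J4: z=[-0.3497, 0.8656, 0.3584] o=[-0.2721, -0.7949, -0.5833] → [-0.0368, 0.1512, -0.4011, -0.3497, 0.8656, 0.3584]
J5: z=[0.0855, -0.3514, 0.9323] o=[0.2061, -0.4322, -0.4905] → [0.3267, -0.0248, -0.0393, 0.0855, -0.3514, 0.9323]
q̇ = J⁺·V = [0.9790, -0.7340, -0.8930, 0.7210, 0.8020]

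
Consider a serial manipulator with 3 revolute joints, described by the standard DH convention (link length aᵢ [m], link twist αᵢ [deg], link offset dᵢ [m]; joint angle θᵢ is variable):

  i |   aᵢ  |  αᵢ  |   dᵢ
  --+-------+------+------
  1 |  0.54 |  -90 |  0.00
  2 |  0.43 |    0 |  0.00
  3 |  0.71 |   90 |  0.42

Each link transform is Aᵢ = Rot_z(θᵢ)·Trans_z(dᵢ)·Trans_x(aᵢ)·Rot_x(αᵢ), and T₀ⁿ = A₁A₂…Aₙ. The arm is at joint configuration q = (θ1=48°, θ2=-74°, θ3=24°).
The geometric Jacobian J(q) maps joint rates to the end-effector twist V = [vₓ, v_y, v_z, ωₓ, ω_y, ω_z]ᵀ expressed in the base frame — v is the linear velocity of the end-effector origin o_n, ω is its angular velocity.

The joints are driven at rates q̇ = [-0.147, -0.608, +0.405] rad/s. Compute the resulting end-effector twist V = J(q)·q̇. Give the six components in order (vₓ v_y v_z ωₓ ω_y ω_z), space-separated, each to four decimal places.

o_n = [0.4339, 1.1096, 0.9572]
J₁: ẑ×o_n = [-1.1096, 0.4339, 0.0000], ω = ẑ
J2: z=[-0.7431, 0.6691, 0.0000] o=[0.3613, 0.4013, 0.0000] → [0.6405, 0.7114, -0.5749, -0.7431, 0.6691, 0.0000]
J3: z=[-0.7431, 0.6691, 0.0000] o=[0.4406, 0.4894, 0.4133] → [0.3639, 0.4042, -0.4564, -0.7431, 0.6691, 0.0000]
V = J·q̇ = [-0.0789, -0.3326, 0.1647, 0.1509, -0.1358, -0.1470]

-0.0789 -0.3326 0.1647 0.1509 -0.1358 -0.1470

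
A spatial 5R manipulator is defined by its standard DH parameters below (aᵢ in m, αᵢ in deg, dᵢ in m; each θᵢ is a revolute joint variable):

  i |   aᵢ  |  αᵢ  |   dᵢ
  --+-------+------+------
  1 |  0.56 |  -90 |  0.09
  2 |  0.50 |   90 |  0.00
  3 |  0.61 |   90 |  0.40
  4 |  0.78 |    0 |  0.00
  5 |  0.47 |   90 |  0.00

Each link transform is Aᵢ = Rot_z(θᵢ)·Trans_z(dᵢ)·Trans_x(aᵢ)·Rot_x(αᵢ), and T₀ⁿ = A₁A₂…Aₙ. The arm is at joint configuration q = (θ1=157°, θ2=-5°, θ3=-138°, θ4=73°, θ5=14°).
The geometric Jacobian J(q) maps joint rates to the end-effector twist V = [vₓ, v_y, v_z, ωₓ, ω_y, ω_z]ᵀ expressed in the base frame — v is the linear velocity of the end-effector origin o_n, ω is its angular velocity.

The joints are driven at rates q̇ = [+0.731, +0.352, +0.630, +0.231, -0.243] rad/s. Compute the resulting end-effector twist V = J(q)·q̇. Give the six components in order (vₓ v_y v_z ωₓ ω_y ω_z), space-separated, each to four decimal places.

o_n = [-0.0310, 0.6402, 1.6868]
J₁: ẑ×o_n = [-0.6402, -0.0310, 0.0000], ω = ẑ
J2: z=[-0.3907, -0.9205, 0.0000] o=[-0.5155, 0.2188, 0.0900] → [-1.4699, 0.6239, 0.2813, -0.3907, -0.9205, 0.0000]
J3: z=[0.0802, -0.0341, 0.9962] o=[-0.9740, 0.4134, 0.1336] → [-0.2788, 0.8148, 0.0503, 0.0802, -0.0341, 0.9962]
J4: z=[0.3232, -0.9445, -0.0583] o=[-0.3667, 0.5991, 0.4925] → [-1.1256, -0.4056, 0.3304, 0.3232, -0.9445, -0.0583]
J5: z=[0.3232, -0.9445, -0.0583] o=[-0.0918, 0.6482, 1.2209] → [-0.4406, -0.1542, 0.0549, 0.3232, -0.9445, -0.0583]
V = J·q̇ = [-1.3140, 0.6541, 0.1937, -0.0909, -0.3341, 1.3593]

-1.3140 0.6541 0.1937 -0.0909 -0.3341 1.3593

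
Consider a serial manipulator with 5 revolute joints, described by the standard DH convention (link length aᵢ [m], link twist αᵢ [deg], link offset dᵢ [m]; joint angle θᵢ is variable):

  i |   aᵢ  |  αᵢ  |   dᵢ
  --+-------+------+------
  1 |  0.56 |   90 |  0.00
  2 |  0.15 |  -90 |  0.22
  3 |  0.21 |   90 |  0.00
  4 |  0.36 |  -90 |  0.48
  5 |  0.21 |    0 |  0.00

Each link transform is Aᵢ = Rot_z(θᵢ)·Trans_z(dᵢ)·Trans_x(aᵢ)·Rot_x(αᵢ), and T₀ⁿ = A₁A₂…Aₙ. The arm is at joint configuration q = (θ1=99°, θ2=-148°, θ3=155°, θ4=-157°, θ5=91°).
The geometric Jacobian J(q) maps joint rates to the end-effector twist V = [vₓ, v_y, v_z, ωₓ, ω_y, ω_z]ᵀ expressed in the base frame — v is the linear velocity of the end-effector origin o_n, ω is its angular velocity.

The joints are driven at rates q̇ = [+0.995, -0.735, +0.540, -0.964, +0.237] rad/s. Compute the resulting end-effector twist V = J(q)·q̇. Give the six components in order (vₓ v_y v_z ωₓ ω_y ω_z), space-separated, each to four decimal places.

-0.2763 0.1244 0.0140 0.0065 0.5956 0.9824

o_n = [-0.0020, 0.1734, -0.0786]
J₁: ẑ×o_n = [-0.1734, -0.0020, 0.0000], ω = ẑ
J2: z=[0.9877, 0.1564, 0.0000] o=[-0.0876, 0.5531, 0.0000] → [-0.0123, 0.0776, -0.3885, 0.9877, 0.1564, 0.0000]
J3: z=[-0.0829, 0.5234, -0.8480] o=[0.1496, 0.4619, -0.0795] → [-0.2442, 0.1286, 0.1033, -0.0829, 0.5234, -0.8480]
J4: z=[-0.8391, -0.4958, -0.2240] o=[0.0367, 0.6074, 0.0214] → [-0.0477, -0.0752, 0.3450, -0.8391, -0.4958, -0.2240]
J5: z=[-0.1338, -0.2110, 0.9683] o=[-0.1763, 0.0662, -0.1260] → [-0.1138, 0.1751, 0.0224, -0.1338, -0.2110, 0.9683]
V = J·q̇ = [-0.2763, 0.1244, 0.0140, 0.0065, 0.5956, 0.9824]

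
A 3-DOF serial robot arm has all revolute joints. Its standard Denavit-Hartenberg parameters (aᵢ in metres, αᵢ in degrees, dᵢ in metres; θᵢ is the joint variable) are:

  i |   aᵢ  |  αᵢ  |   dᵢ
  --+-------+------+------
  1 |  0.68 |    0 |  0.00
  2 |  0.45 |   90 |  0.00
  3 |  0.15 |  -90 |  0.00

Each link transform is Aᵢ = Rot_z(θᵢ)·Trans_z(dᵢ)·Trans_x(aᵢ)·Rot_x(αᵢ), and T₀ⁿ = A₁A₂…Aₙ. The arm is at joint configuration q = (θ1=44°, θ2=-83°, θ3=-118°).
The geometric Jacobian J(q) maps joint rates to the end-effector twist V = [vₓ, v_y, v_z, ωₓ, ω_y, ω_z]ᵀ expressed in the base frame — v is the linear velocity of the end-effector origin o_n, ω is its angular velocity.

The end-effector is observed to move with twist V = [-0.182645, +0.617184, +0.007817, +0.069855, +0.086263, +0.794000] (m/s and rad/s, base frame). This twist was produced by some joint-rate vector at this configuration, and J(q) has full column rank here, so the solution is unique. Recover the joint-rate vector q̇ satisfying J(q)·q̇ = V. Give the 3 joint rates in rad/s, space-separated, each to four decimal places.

o_n = [0.7841, 0.2335, -0.1324]
J₁: ẑ×o_n = [-0.2335, 0.7841, 0.0000], ω = ẑ
J2: z=[0.0000, 0.0000, 1.0000] o=[0.4892, 0.4724, 0.0000] → [0.2389, 0.2950, -0.0000, 0.0000, 0.0000, 1.0000]
J3: z=[-0.6293, -0.7771, 0.0000] o=[0.8389, 0.1892, 0.0000] → [0.1029, -0.0833, -0.0704, -0.6293, -0.7771, 0.0000]
q̇ = J⁺·V = [0.7640, 0.0300, -0.1110]

0.7640 0.0300 -0.1110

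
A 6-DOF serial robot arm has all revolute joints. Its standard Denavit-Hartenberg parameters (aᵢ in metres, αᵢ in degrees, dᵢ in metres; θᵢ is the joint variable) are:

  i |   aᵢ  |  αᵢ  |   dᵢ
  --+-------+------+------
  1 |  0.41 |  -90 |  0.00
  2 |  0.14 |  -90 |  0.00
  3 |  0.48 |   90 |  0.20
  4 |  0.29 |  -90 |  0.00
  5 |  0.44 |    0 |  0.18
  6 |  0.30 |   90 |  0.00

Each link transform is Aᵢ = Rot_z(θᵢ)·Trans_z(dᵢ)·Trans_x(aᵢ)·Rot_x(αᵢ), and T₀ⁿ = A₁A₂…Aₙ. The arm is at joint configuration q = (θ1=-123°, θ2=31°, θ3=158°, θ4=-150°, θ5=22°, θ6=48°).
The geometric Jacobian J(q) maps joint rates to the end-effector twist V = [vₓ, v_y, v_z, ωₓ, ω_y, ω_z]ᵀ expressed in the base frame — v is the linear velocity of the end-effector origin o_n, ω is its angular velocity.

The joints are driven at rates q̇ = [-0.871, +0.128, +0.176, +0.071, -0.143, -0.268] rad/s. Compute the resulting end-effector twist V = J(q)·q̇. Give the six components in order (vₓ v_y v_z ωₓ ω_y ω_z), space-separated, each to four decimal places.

-0.8915 -0.2064 -0.0365 0.1645 -0.0021 -1.4388

o_n = [0.0223, -0.8110, 0.2605]
J₁: ẑ×o_n = [0.8110, 0.0223, -0.0000], ω = ẑ
J2: z=[0.8387, -0.5446, 0.0000] o=[-0.2233, -0.3439, 0.0000] → [-0.1419, -0.2185, -0.2580, 0.8387, -0.5446, 0.0000]
J3: z=[0.2805, 0.4319, -0.8572] o=[-0.2887, -0.4445, -0.0721] → [-0.1705, -0.3598, -0.2371, 0.2805, 0.4319, -0.8572]
J4: z=[-0.9525, 0.2357, -0.1929] o=[-0.1756, 0.0598, -0.0143] → [-0.1032, 0.2236, 0.7827, -0.9525, 0.2357, -0.1929]
J5: z=[-0.1836, 0.0612, 0.9811] o=[-0.2461, -0.2215, -0.0100] → [0.5949, 0.3130, 0.0918, -0.1836, 0.0612, 0.9811]
J6: z=[-0.1836, 0.0612, 0.9811] o=[-0.2213, -0.6450, 0.2046] → [0.1662, 0.2492, 0.0156, -0.1836, 0.0612, 0.9811]
V = J·q̇ = [-0.8915, -0.2064, -0.0365, 0.1645, -0.0021, -1.4388]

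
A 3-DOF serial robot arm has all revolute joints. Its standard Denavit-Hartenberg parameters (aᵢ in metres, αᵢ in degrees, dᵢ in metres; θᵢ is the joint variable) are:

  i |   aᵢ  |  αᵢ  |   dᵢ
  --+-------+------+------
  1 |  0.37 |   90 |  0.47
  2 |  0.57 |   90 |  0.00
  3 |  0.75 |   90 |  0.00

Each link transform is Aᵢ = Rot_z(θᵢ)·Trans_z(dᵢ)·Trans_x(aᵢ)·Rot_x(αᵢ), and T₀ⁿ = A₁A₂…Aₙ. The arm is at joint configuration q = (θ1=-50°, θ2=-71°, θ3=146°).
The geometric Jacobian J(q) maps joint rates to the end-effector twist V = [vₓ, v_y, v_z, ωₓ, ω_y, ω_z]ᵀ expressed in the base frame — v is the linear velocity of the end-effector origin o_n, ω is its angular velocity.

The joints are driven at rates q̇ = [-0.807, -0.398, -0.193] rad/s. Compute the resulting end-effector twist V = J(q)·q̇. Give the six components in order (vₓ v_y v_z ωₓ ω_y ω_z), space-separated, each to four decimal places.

-0.4983 -0.0362 -0.0698 0.4222 0.1160 -0.7442

o_n = [-0.0943, -0.5401, 0.5190]
J₁: ẑ×o_n = [0.5401, -0.0943, 0.0000], ω = ẑ
J2: z=[-0.7660, -0.6428, 0.0000] o=[0.2378, -0.2834, 0.4700] → [-0.0315, 0.0375, -0.0169, -0.7660, -0.6428, 0.0000]
J3: z=[-0.6078, 0.7243, -0.3256] o=[0.3571, -0.4256, -0.0689] → [0.3885, 0.5043, 0.3965, -0.6078, 0.7243, -0.3256]
V = J·q̇ = [-0.4983, -0.0362, -0.0698, 0.4222, 0.1160, -0.7442]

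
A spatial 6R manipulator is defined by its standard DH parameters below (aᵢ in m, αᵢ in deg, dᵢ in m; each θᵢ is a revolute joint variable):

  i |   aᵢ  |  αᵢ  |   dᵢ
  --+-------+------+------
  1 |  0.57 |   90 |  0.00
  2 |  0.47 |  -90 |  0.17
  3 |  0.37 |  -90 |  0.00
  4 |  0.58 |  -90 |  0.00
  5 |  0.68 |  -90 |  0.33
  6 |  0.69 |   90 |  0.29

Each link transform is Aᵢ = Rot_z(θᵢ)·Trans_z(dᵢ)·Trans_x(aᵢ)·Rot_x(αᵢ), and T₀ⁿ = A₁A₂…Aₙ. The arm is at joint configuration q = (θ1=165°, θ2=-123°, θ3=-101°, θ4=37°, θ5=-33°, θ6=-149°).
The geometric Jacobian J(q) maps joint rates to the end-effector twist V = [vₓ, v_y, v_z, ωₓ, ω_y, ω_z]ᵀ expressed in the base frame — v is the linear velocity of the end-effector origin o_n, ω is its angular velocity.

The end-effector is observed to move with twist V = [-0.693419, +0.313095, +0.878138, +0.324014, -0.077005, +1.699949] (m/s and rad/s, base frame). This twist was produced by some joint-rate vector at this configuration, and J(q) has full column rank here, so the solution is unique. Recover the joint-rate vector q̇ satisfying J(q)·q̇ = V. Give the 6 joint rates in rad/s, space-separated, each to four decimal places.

o_n = [0.5629, 0.6027, 0.4277]
J₁: ẑ×o_n = [-0.6027, 0.5629, 0.0000], ω = ẑ
J2: z=[0.2588, 0.9659, 0.0000] o=[-0.5506, 0.1475, 0.0000] → [0.4131, -0.1107, -0.9577, 0.2588, 0.9659, 0.0000]
J3: z=[-0.8101, 0.2171, -0.5446] o=[-0.2593, 0.2455, -0.3942] → [0.3729, 0.2180, -0.4679, -0.8101, 0.2171, -0.5446]
J4: z=[0.5658, 0.0459, -0.8233] o=[-0.2025, 0.6063, -0.3350] → [0.0321, -1.0616, -0.0372, 0.5658, 0.0459, -0.8233]
J5: z=[0.5545, -0.7602, 0.3387] o=[0.1515, 0.9822, -0.0707] → [-0.2504, -0.1370, 0.1023, 0.5545, -0.7602, 0.3387]
J6: z=[-0.1421, 0.3145, 0.9386] o=[0.8921, 1.1179, -0.0041] → [0.6193, -0.2475, 0.1767, -0.1421, 0.3145, 0.9386]
q̇ = J⁺·V = [0.9470, -0.4220, -0.9590, 0.0170, -0.5220, 0.4490]

0.9470 -0.4220 -0.9590 0.0170 -0.5220 0.4490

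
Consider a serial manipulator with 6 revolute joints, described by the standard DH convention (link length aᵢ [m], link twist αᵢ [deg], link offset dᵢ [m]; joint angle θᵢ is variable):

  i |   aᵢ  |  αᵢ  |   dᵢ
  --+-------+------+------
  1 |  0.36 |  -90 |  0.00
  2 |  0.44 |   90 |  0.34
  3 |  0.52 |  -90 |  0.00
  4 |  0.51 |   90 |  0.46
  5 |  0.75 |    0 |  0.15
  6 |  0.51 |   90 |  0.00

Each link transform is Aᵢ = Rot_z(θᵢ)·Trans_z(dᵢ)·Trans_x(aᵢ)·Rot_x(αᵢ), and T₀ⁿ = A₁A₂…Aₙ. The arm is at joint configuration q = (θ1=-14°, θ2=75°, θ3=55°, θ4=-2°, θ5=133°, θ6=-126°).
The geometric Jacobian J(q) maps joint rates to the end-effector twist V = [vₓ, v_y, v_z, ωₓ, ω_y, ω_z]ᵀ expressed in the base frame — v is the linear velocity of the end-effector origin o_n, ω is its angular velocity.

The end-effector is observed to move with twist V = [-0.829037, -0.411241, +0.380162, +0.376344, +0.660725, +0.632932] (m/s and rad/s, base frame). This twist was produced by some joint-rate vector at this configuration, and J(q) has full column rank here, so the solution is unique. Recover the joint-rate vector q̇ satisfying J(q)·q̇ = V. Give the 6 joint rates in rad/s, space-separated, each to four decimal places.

0.1430 0.4290 0.5360 0.5180 0.7320 -0.9430

o_n = [0.9761, 1.6003, -0.0991]
J₁: ẑ×o_n = [-1.6003, 0.9761, 0.0000], ω = ẑ
J2: z=[0.2419, 0.9703, 0.0000] o=[0.3493, -0.0871, 0.0000] → [-0.0962, 0.0240, -0.2000, 0.2419, 0.9703, 0.0000]
J3: z=[0.9372, -0.2337, 0.2588] o=[0.5421, 0.2153, -0.4250] → [-0.4346, -0.1931, 1.3996, 0.9372, -0.2337, 0.2588]
J4: z=[-0.0670, 0.6078, 0.7912] o=[0.7200, 0.6099, -0.7131] → [-0.4105, 0.2438, -0.2220, -0.0670, 0.6078, 0.7912]
J5: z=[0.9247, -0.2600, 0.2780] o=[0.8803, 1.2721, -0.6269] → [-0.2285, -0.4614, 0.3284, 0.9247, -0.2600, 0.2780]
J6: z=[0.9247, -0.2600, 0.2780] o=[0.7906, 1.1828, 0.1274] → [-0.0572, 0.2610, 0.4344, 0.9247, -0.2600, 0.2780]
q̇ = J⁺·V = [0.1430, 0.4290, 0.5360, 0.5180, 0.7320, -0.9430]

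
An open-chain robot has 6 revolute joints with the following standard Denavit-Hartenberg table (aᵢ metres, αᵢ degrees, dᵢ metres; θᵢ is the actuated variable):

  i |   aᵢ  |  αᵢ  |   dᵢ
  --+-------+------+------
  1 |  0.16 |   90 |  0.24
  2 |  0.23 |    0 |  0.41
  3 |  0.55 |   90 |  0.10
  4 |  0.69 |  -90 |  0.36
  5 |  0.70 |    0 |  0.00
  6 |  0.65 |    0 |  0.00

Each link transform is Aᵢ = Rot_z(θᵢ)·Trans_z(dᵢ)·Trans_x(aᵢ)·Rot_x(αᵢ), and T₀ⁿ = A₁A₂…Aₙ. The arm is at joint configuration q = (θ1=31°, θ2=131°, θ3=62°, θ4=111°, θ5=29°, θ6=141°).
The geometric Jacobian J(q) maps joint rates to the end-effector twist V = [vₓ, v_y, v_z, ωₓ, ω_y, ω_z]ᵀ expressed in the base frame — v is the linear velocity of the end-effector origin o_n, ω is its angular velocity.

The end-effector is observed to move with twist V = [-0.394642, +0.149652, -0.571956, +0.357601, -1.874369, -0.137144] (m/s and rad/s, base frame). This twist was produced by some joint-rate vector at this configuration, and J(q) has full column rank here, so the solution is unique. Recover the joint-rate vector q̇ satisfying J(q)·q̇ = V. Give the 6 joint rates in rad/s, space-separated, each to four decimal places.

o_n = [0.3454, -1.1086, 0.2534]
J₁: ẑ×o_n = [1.1086, 0.3454, -0.0000], ω = ẑ
J2: z=[0.5150, -0.8572, 0.0000] o=[0.1371, 0.0824, 0.2400] → [-0.0115, -0.0069, -0.4349, 0.5150, -0.8572, 0.0000]
J3: z=[0.5150, -0.8572, 0.0000] o=[0.2190, -0.3467, 0.4136] → [0.1373, 0.0825, -0.2840, 0.5150, -0.8572, 0.0000]
J4: z=[-0.1928, -0.1159, 0.9744] o=[-0.1889, -0.7085, 0.2899] → [0.3941, 0.5136, 0.1390, -0.1928, -0.1159, 0.9744]
J5: z=[0.5952, 0.7757, 0.2100] o=[0.2800, -1.1783, 0.6963] → [-0.3582, 0.2773, -0.0093, 0.5952, 0.7757, 0.2100]
J6: z=[0.5952, 0.7757, 0.2100] o=[0.8231, -1.5188, 0.4149] → [-0.2115, -0.0041, 0.6146, 0.5952, 0.7757, 0.2100]
q̇ = J⁺·V = [-0.9200, 0.6720, 0.9400, 0.9110, -0.2680, -0.2310]

-0.9200 0.6720 0.9400 0.9110 -0.2680 -0.2310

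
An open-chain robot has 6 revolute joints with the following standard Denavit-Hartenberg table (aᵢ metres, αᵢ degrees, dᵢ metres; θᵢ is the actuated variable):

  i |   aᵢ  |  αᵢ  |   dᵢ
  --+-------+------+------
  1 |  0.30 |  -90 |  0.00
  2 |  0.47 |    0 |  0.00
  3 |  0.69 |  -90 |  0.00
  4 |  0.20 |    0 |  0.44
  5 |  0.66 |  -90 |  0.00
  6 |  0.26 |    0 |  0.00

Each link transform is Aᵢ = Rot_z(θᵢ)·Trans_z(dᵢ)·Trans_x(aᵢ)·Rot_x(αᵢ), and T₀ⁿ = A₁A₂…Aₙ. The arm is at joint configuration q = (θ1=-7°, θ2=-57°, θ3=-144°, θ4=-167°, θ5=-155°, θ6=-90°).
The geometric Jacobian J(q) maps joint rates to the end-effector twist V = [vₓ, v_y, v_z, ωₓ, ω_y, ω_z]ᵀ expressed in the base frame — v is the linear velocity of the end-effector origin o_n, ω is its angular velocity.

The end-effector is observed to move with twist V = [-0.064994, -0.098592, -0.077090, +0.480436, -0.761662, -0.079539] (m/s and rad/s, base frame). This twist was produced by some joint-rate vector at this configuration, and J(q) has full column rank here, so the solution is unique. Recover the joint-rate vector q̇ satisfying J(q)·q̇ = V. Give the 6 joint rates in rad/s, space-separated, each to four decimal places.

-0.3100 0.4830 -0.3940 -0.7160 0.7270 0.9980

o_n = [-0.6819, -0.2803, 0.6839]
J₁: ẑ×o_n = [0.2803, -0.6819, 0.0000], ω = ẑ
J2: z=[0.1219, 0.9925, 0.0000] o=[0.2978, -0.0366, 0.0000] → [0.6788, -0.0833, 0.9427, 0.1219, 0.9925, 0.0000]
J3: z=[0.1219, 0.9925, 0.0000] o=[0.5518, -0.0678, 0.3942] → [0.2875, -0.0353, 1.1986, 0.1219, 0.9925, 0.0000]
J4: z=[-0.3557, 0.0437, 0.9336] o=[-0.0875, 0.0107, 0.1469] → [0.2952, -0.3639, 0.1295, -0.3557, 0.0437, 0.9336]
J5: z=[-0.3557, 0.0437, 0.9336] o=[-0.0580, 0.0524, 0.6275] → [0.3131, -0.5624, 0.1456, -0.3557, 0.0437, 0.9336]
J6: z=[0.4745, -0.8522, 0.2206] o=[-0.5894, -0.2917, 0.4411] → [-0.2094, -0.1356, -0.0734, 0.4745, -0.8522, 0.2206]
q̇ = J⁺·V = [-0.3100, 0.4830, -0.3940, -0.7160, 0.7270, 0.9980]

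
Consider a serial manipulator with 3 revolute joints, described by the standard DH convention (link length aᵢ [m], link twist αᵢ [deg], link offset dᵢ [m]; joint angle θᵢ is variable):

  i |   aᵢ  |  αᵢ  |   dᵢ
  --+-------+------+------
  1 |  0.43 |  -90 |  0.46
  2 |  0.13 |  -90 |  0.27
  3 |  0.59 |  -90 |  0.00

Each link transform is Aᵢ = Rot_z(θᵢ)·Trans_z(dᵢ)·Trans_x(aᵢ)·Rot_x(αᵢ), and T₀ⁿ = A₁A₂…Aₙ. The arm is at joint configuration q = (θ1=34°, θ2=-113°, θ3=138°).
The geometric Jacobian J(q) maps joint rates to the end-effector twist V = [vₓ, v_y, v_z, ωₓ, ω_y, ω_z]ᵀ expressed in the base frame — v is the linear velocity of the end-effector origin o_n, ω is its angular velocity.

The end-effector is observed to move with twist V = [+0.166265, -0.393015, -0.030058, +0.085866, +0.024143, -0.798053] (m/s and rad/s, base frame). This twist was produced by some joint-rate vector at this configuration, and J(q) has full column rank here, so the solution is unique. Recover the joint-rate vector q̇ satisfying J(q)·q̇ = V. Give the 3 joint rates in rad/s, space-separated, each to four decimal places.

-0.8340 -0.0280 0.0920

o_n = [0.5262, 0.2044, 0.1761]
J₁: ẑ×o_n = [-0.2044, 0.5262, 0.0000], ω = ẑ
J2: z=[-0.5592, 0.8290, 0.0000] o=[0.3565, 0.2405, 0.4600] → [-0.2354, -0.1588, -0.1205, -0.5592, 0.8290, 0.0000]
J3: z=[0.7631, 0.5147, 0.3907] o=[0.1634, 0.4359, 0.5797] → [-0.1173, 0.4498, -0.3634, 0.7631, 0.5147, 0.3907]
q̇ = J⁺·V = [-0.8340, -0.0280, 0.0920]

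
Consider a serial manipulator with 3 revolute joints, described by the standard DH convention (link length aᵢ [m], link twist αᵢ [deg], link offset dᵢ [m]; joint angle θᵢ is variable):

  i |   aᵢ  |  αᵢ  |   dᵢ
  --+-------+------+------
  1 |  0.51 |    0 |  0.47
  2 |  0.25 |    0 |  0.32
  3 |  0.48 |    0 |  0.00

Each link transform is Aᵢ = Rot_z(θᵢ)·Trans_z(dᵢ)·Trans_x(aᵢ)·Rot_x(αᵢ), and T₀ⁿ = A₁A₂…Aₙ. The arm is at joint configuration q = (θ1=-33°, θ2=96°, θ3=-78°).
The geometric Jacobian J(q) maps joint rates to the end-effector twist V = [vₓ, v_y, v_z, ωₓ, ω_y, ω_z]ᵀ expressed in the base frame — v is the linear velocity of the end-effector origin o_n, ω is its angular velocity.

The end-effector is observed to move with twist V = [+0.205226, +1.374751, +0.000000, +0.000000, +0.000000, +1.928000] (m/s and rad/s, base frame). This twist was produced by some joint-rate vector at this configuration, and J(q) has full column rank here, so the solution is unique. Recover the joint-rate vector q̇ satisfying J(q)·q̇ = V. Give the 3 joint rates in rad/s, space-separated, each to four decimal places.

0.8140 0.3550 0.7590

o_n = [1.0049, -0.1792, 0.7900]
J₁: ẑ×o_n = [0.1792, 1.0049, -0.0000], ω = ẑ
J2: z=[0.0000, 0.0000, 1.0000] o=[0.4277, -0.2778, 0.4700] → [-0.0985, 0.5771, 0.0000, 0.0000, 0.0000, 1.0000]
J3: z=[0.0000, 0.0000, 1.0000] o=[0.5412, -0.0550, 0.7900] → [0.1242, 0.4636, -0.0000, 0.0000, 0.0000, 1.0000]
q̇ = J⁺·V = [0.8140, 0.3550, 0.7590]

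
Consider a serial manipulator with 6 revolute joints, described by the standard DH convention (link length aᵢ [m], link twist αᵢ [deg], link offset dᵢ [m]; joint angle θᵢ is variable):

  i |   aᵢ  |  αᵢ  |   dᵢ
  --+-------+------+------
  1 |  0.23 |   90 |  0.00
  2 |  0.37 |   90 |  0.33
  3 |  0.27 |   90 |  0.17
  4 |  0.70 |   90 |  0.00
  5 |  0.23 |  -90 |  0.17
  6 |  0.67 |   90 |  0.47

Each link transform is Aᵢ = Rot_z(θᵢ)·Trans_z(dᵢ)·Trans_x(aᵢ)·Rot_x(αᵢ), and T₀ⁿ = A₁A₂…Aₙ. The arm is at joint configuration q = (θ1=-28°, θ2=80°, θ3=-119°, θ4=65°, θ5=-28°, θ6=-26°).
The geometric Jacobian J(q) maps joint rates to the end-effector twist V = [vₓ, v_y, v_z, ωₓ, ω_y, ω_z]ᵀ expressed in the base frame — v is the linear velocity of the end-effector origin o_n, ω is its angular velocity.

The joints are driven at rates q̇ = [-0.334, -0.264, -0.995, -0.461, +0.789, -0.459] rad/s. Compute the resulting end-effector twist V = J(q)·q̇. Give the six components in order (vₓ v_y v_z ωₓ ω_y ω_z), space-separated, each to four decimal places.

-1.3280 -0.3548 -2.4990 -0.6778 1.7532 0.3788

o_n = [1.8455, 0.0084, -0.5762]
J₁: ẑ×o_n = [-0.0084, 1.8455, 0.0000], ω = ẑ
J2: z=[-0.4695, -0.8829, 0.0000] o=[0.2031, -0.1080, 0.0000] → [0.5087, -0.2705, 1.3955, -0.4695, -0.8829, 0.0000]
J3: z=[0.8695, -0.4623, -0.1736] o=[0.1049, -0.4295, 0.3644] → [0.5109, 0.5156, 1.1855, 0.8695, -0.4623, -0.1736]
J4: z=[-0.3617, -0.3568, -0.8613] o=[0.3435, -0.2889, 0.2059] → [0.5351, -1.5766, 0.4283, -0.3617, -0.3568, -0.8613]
J5: z=[-0.0627, 0.9311, -0.3593] o=[0.9946, -0.3421, -0.0455] → [-0.3682, -0.3390, -0.8142, -0.0627, 0.9311, -0.3593]
J6: z=[0.1173, -0.3507, -0.9291] o=[1.2119, -0.1607, -0.0865] → [0.3289, -0.5312, 0.2420, 0.1173, -0.3507, -0.9291]
V = J·q̇ = [-1.3280, -0.3548, -2.4990, -0.6778, 1.7532, 0.3788]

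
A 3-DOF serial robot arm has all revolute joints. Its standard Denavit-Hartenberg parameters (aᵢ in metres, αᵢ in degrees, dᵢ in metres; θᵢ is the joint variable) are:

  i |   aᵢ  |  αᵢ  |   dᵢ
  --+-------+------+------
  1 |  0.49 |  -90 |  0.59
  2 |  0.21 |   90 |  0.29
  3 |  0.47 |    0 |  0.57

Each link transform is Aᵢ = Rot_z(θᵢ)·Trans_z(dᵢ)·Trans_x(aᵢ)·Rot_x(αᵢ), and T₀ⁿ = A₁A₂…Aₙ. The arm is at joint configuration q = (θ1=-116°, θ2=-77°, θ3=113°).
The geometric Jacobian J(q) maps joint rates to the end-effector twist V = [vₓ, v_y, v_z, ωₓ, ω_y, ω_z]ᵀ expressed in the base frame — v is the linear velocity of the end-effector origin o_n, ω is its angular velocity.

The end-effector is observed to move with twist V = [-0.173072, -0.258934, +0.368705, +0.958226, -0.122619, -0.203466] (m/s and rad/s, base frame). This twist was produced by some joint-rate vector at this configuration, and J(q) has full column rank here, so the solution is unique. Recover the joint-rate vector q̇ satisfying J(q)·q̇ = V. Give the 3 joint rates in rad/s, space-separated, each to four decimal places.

o_n = [0.6756, -0.2633, 0.7439]
J₁: ẑ×o_n = [0.2633, 0.6756, -0.0000], ω = ẑ
J2: z=[0.8988, -0.4384, 0.0000] o=[-0.2148, -0.4404, 0.5900] → [-0.0675, -0.1383, 0.5495, 0.8988, -0.4384, 0.0000]
J3: z=[0.4271, 0.8758, 0.2250] o=[0.0251, -0.6100, 0.7946] → [-0.1224, 0.1680, -0.4215, 0.4271, 0.8758, 0.2250]
q̇ = J⁺·V = [-0.2750, 0.9150, 0.3180]

-0.2750 0.9150 0.3180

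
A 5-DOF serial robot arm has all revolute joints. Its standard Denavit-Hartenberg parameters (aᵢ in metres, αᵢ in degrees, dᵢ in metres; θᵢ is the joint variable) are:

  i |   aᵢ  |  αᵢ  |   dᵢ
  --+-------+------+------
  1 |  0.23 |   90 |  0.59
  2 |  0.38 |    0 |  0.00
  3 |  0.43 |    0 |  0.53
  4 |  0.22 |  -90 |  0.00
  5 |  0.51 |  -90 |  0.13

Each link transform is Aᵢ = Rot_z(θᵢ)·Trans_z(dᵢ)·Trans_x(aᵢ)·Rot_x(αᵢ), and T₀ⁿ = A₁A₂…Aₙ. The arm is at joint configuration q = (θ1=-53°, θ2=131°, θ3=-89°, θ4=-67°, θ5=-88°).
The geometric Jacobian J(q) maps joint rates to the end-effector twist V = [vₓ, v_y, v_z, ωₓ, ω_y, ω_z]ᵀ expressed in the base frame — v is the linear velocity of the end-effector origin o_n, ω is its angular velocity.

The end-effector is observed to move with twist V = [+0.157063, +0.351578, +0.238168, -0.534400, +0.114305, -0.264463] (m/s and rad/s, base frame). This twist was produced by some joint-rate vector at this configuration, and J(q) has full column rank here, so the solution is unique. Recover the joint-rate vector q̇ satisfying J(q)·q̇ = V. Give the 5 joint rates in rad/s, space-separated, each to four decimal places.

o_n = [-0.4869, -1.0815, 1.1818]
J₁: ẑ×o_n = [1.0815, -0.4869, 0.0000], ω = ẑ
J2: z=[-0.7986, -0.6018, 0.0000] o=[0.1384, -0.1837, 0.5900] → [-0.3562, 0.4727, 0.3407, -0.7986, -0.6018, 0.0000]
J3: z=[-0.7986, -0.6018, 0.0000] o=[-0.0116, 0.0154, 0.8768] → [-0.1836, 0.2436, 0.5900, -0.7986, -0.6018, 0.0000]
J4: z=[-0.7986, -0.6018, 0.0000] o=[-0.2426, -0.5588, 1.1645] → [-0.0104, 0.0138, 0.2705, -0.7986, -0.6018, 0.0000]
J5: z=[0.2543, -0.3375, 0.9063] o=[-0.1226, -0.7180, 1.0715] → [0.2922, -0.3582, -0.2154, 0.2543, -0.3375, 0.9063]
q̇ = J⁺·V = [0.6210, 0.8540, -0.4040, -0.0920, -0.9770]

0.6210 0.8540 -0.4040 -0.0920 -0.9770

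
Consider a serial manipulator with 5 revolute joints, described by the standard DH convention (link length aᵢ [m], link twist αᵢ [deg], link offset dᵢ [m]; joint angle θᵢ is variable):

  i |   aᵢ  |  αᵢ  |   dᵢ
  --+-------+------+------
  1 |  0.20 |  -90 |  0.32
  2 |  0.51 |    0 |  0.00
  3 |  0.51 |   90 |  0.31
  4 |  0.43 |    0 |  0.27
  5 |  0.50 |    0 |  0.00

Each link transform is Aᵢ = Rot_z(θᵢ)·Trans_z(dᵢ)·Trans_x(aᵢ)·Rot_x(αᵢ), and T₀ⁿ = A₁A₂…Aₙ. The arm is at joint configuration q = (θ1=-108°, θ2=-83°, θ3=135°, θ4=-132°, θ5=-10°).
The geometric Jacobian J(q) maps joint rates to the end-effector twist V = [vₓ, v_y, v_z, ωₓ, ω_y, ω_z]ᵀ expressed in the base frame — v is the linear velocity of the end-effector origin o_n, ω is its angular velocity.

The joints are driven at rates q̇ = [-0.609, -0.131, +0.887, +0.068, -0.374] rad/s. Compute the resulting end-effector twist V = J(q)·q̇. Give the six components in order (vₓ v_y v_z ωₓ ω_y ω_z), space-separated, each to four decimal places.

o_n = [-0.4159, -0.2530, 1.1278]
J₁: ẑ×o_n = [0.2530, -0.4159, 0.0000], ω = ẑ
J2: z=[0.9511, -0.3090, 0.0000] o=[-0.0618, -0.1902, 0.3200] → [-0.2496, -0.7682, -0.1692, 0.9511, -0.3090, 0.0000]
J3: z=[0.9511, -0.3090, 0.0000] o=[-0.0810, -0.2493, 0.8262] → [-0.0932, -0.2868, -0.1070, 0.9511, -0.3090, 0.0000]
J4: z=[-0.2435, -0.7494, 0.6157] o=[0.1168, -0.6437, 0.4243] → [-0.7677, -0.1567, -0.4944, -0.2435, -0.7494, 0.6157]
J5: z=[-0.2435, -0.7494, 0.6157] o=[-0.1981, -0.5789, 0.8173] → [-0.4333, -0.0585, -0.2426, -0.2435, -0.7494, 0.6157]
V = J·q̇ = [-0.0942, 0.1108, -0.0157, 0.7935, -0.0043, -0.7974]

-0.0942 0.1108 -0.0157 0.7935 -0.0043 -0.7974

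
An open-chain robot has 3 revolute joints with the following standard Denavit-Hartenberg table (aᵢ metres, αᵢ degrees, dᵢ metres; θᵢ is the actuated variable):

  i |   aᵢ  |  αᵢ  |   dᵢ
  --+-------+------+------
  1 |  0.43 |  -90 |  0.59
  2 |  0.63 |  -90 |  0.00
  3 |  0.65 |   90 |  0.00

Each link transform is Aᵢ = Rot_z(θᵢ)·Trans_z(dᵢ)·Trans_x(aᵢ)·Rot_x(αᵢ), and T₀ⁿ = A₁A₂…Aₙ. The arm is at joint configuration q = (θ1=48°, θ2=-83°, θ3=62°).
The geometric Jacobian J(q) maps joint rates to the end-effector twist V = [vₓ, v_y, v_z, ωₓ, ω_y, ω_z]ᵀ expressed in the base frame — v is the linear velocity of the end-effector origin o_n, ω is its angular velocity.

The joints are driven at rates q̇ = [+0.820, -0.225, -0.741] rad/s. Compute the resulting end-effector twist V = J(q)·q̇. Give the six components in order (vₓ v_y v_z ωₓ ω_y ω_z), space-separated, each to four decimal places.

-0.2897 0.6828 0.4477 -0.3249 -0.6971 0.9103

o_n = [0.7905, 0.0202, 1.5182]
J₁: ẑ×o_n = [-0.0202, 0.7905, 0.0000], ω = ẑ
J2: z=[-0.7431, 0.6691, 0.0000] o=[0.2877, 0.3196, 0.5900] → [0.6211, 0.6898, -0.1140, -0.7431, 0.6691, 0.0000]
J3: z=[0.6641, 0.7376, -0.1219] o=[0.3391, 0.3766, 1.2153] → [0.1800, -0.2562, -0.5696, 0.6641, 0.7376, -0.1219]
V = J·q̇ = [-0.2897, 0.6828, 0.4477, -0.3249, -0.6971, 0.9103]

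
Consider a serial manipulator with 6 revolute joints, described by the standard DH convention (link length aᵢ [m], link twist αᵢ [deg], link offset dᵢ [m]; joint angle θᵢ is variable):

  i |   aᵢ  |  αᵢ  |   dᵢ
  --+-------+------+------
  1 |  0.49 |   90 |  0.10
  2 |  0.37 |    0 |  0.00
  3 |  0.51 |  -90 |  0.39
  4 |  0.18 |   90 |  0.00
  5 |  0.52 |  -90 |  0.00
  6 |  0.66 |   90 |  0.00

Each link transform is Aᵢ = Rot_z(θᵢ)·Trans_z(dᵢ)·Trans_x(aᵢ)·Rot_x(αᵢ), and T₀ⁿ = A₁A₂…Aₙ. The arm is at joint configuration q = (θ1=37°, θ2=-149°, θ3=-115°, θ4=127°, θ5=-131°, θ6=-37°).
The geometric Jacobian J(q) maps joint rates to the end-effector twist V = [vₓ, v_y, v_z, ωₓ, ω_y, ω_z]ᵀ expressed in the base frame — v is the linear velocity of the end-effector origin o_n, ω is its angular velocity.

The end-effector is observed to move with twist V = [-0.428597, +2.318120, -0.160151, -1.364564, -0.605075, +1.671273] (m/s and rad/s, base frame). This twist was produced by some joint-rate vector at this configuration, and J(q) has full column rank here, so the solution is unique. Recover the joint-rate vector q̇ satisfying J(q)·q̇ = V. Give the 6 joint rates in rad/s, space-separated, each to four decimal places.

o_n = [1.0057, 0.0619, 1.1181]
J₁: ẑ×o_n = [-0.0619, 1.0057, 0.0000], ω = ẑ
J2: z=[0.6018, -0.7986, 0.0000] o=[0.3913, 0.2949, 0.1000] → [-0.8131, -0.6127, 0.3504, 0.6018, -0.7986, 0.0000]
J3: z=[0.6018, -0.7986, 0.0000] o=[0.1380, 0.1040, -0.0906] → [-0.9653, -0.7274, 0.6676, 0.6018, -0.7986, 0.0000]
J4: z=[-0.7943, -0.5985, -0.1045] o=[0.3302, -0.2395, 0.4166] → [-0.3884, 0.4866, 0.1649, -0.7943, -0.5985, -0.1045]
J5: z=[-0.4289, 0.4304, 0.7943] o=[0.2527, -0.1179, 0.3089] → [0.2055, 0.9451, -0.4012, -0.4289, 0.4304, 0.7943]
J6: z=[0.1963, 0.9026, -0.3831] o=[0.7112, -0.1135, 0.5541] → [0.5763, -0.2235, -0.2314, 0.1963, 0.9026, -0.3831]
q̇ = J⁺·V = [0.6650, -0.2170, -0.0140, 0.8120, 0.9850, -0.8060]

0.6650 -0.2170 -0.0140 0.8120 0.9850 -0.8060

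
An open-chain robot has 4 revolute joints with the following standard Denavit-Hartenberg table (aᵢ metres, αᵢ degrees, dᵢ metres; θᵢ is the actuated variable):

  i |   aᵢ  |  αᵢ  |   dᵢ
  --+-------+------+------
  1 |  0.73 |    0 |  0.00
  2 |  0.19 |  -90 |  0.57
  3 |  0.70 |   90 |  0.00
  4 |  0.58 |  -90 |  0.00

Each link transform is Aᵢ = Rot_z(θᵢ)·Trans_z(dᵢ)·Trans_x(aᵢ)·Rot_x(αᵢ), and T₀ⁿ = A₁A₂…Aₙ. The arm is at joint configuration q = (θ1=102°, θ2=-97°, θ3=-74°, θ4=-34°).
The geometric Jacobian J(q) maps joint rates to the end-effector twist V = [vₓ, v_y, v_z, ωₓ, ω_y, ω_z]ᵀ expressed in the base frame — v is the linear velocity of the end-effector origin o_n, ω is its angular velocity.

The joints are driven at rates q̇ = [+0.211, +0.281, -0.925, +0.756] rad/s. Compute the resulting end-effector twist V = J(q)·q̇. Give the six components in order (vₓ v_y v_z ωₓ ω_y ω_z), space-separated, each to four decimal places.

-1.0241 0.5110 0.5368 -0.6433 -0.9848 0.7004

o_n = [0.3900, 0.4359, 1.7051]
J₁: ẑ×o_n = [-0.4359, 0.3900, 0.0000], ω = ẑ
J2: z=[0.0000, 0.0000, 1.0000] o=[-0.1518, 0.7140, 0.0000] → [0.2782, 0.5418, -0.0000, 0.0000, 0.0000, 1.0000]
J3: z=[-0.0872, 0.9962, 0.0000] o=[0.0375, 0.7306, 0.5700] → [1.1308, 0.0989, -0.3255, -0.0872, 0.9962, 0.0000]
J4: z=[-0.9576, -0.0838, 0.2756] o=[0.2297, 0.7474, 1.2429] → [0.0471, 0.4868, 0.3118, -0.9576, -0.0838, 0.2756]
V = J·q̇ = [-1.0241, 0.5110, 0.5368, -0.6433, -0.9848, 0.7004]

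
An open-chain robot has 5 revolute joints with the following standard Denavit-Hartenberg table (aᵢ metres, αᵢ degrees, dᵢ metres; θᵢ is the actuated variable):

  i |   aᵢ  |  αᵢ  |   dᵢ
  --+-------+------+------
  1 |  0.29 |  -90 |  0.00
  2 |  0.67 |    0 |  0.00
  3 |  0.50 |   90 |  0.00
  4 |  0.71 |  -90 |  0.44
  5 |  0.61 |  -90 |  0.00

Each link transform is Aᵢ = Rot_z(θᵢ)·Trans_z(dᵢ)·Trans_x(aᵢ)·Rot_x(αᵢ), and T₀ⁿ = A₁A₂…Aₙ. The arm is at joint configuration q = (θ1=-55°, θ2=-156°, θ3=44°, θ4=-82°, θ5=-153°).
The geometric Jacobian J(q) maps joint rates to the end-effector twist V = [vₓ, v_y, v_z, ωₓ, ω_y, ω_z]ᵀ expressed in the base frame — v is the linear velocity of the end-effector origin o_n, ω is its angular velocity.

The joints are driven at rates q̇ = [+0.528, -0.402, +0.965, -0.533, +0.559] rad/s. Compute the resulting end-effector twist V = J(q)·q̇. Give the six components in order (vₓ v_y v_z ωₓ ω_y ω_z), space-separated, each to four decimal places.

o_n = [-0.8135, 0.8743, 0.4890]
J₁: ẑ×o_n = [-0.8743, -0.8135, 0.0000], ω = ẑ
J2: z=[0.8192, 0.5736, 0.0000] o=[0.1663, -0.2376, 0.0000] → [0.2805, -0.4006, 1.4728, 0.8192, 0.5736, 0.0000]
J3: z=[0.8192, 0.5736, 0.0000] o=[-0.1847, 0.2638, 0.2725] → [0.1242, -0.1774, 0.8607, 0.8192, 0.5736, 0.0000]
J4: z=[-0.5318, 0.7595, -0.3746] o=[-0.2922, 0.4173, 0.7361] → [-0.0164, 0.0639, 0.1529, -0.5318, 0.7595, -0.3746]
J5: z=[-0.0988, 0.3837, 0.9182] o=[-1.1233, 0.3785, 0.6629] → [-0.5220, 0.2673, -0.1679, -0.0988, 0.3837, 0.9182]
V = J·q̇ = [-0.7376, -0.3242, 0.0632, 0.6894, 0.1326, 1.2409]

-0.7376 -0.3242 0.0632 0.6894 0.1326 1.2409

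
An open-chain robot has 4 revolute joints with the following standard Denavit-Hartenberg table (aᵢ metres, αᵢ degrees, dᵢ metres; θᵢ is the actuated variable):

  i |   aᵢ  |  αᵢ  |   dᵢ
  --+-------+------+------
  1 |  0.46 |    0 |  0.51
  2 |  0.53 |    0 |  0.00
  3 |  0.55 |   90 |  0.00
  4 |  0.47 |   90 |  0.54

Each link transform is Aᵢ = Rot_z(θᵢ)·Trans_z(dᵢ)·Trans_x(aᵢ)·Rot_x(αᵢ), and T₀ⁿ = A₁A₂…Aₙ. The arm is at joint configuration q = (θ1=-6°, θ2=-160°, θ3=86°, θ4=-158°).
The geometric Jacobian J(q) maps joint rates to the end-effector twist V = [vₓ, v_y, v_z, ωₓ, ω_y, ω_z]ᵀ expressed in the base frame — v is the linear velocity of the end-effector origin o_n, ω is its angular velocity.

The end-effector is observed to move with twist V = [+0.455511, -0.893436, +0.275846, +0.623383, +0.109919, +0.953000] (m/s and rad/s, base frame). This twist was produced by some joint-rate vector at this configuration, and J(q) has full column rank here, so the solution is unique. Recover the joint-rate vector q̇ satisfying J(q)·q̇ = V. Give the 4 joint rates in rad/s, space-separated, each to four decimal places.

o_n = [-0.5687, -0.3826, 0.3339]
J₁: ẑ×o_n = [0.3826, -0.5687, 0.0000], ω = ẑ
J2: z=[0.0000, 0.0000, 1.0000] o=[0.4575, -0.0481, 0.5100] → [0.3345, -1.0262, 0.0000, 0.0000, 0.0000, 1.0000]
J3: z=[0.0000, 0.0000, 1.0000] o=[-0.0568, -0.1763, 0.5100] → [0.2063, -0.5120, 0.0000, 0.0000, 0.0000, 1.0000]
J4: z=[-0.9848, -0.1736, 0.0000] o=[0.0387, -0.7179, 0.5100] → [0.0306, -0.1734, -0.4358, -0.9848, -0.1736, 0.0000]
q̇ = J⁺·V = [0.9240, 0.9000, -0.8710, -0.6330]

0.9240 0.9000 -0.8710 -0.6330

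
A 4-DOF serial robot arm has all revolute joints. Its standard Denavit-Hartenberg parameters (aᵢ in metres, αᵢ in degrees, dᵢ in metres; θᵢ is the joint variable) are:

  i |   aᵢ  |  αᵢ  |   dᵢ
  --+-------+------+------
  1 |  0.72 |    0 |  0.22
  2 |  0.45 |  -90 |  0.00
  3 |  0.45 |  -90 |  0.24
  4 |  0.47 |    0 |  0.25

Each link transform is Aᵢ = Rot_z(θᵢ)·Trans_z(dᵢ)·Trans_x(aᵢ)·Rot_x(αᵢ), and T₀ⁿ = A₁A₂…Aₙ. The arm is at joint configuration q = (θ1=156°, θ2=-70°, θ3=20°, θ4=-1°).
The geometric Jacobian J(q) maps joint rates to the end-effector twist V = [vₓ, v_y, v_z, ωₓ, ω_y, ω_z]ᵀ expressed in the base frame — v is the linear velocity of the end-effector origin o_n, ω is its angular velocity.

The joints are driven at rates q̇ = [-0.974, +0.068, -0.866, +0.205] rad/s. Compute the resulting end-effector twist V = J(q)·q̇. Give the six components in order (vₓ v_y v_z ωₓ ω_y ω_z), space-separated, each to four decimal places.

1.5410 1.2569 0.6740 0.8590 -0.1304 -1.0986

o_n = [-0.8196, 1.5361, -0.3296]
J₁: ẑ×o_n = [-1.5361, -0.8196, 0.0000], ω = ẑ
J2: z=[0.0000, 0.0000, 1.0000] o=[-0.6578, 0.2929, 0.2200] → [-1.2433, -0.1619, 0.0000, 0.0000, 0.0000, 1.0000]
J3: z=[-0.9976, 0.0698, 0.0000] o=[-0.6264, 0.7418, 0.2200] → [-0.0383, -0.5482, -0.7789, -0.9976, 0.0698, 0.0000]
J4: z=[-0.0239, -0.3412, -0.9397] o=[-0.8363, 1.1803, 0.0661] → [0.4693, -0.0251, -0.0028, -0.0239, -0.3412, -0.9397]
V = J·q̇ = [1.5410, 1.2569, 0.6740, 0.8590, -0.1304, -1.0986]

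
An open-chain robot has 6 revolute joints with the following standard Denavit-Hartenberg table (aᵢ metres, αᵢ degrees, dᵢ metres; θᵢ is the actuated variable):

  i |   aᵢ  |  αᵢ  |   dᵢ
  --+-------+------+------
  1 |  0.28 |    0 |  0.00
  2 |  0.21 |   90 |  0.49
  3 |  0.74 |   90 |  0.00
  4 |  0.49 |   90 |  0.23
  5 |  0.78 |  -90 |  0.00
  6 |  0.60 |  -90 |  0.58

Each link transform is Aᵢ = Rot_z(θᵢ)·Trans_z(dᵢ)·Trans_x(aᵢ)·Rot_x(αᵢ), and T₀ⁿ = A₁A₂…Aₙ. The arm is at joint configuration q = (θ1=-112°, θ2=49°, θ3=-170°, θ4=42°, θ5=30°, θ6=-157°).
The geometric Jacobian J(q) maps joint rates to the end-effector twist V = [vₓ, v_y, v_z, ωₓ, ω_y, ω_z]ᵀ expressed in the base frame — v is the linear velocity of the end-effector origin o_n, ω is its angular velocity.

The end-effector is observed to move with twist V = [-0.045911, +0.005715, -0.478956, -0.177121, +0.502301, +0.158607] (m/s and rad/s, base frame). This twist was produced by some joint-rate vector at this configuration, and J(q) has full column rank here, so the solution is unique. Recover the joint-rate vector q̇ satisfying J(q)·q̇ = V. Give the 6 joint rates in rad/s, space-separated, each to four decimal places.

-0.9410 0.8360 0.3600 0.4630 0.6370 -0.1290

o_n = [-0.6908, 0.6886, 1.1163]
J₁: ẑ×o_n = [-0.6886, -0.6908, 0.0000], ω = ẑ
J2: z=[0.0000, 0.0000, 1.0000] o=[-0.1049, -0.2596, 0.0000] → [-0.9482, -0.5859, 0.0000, 0.0000, 0.0000, 1.0000]
J3: z=[-0.8910, -0.4540, 0.0000] o=[-0.0096, -0.4467, 0.4900] → [-0.2843, 0.5580, -1.3209, -0.8910, -0.4540, 0.0000]
J4: z=[-0.0788, 0.1547, 0.9848] o=[-0.3404, 0.2026, 0.3615] → [-0.3618, -0.2856, 0.0159, -0.0788, 0.1547, 0.9848]
J5: z=[0.3630, 0.9245, -0.1162] o=[-0.8135, 0.4089, 0.5248] → [0.5794, -0.2290, -0.0119, 0.3630, 0.9245, -0.1162]
J6: z=[0.3960, -0.0402, 0.9174] o=[-1.4714, 0.7045, 0.8217] → [0.0027, 0.5995, 0.0251, 0.3960, -0.0402, 0.9174]
q̇ = J⁺·V = [-0.9410, 0.8360, 0.3600, 0.4630, 0.6370, -0.1290]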